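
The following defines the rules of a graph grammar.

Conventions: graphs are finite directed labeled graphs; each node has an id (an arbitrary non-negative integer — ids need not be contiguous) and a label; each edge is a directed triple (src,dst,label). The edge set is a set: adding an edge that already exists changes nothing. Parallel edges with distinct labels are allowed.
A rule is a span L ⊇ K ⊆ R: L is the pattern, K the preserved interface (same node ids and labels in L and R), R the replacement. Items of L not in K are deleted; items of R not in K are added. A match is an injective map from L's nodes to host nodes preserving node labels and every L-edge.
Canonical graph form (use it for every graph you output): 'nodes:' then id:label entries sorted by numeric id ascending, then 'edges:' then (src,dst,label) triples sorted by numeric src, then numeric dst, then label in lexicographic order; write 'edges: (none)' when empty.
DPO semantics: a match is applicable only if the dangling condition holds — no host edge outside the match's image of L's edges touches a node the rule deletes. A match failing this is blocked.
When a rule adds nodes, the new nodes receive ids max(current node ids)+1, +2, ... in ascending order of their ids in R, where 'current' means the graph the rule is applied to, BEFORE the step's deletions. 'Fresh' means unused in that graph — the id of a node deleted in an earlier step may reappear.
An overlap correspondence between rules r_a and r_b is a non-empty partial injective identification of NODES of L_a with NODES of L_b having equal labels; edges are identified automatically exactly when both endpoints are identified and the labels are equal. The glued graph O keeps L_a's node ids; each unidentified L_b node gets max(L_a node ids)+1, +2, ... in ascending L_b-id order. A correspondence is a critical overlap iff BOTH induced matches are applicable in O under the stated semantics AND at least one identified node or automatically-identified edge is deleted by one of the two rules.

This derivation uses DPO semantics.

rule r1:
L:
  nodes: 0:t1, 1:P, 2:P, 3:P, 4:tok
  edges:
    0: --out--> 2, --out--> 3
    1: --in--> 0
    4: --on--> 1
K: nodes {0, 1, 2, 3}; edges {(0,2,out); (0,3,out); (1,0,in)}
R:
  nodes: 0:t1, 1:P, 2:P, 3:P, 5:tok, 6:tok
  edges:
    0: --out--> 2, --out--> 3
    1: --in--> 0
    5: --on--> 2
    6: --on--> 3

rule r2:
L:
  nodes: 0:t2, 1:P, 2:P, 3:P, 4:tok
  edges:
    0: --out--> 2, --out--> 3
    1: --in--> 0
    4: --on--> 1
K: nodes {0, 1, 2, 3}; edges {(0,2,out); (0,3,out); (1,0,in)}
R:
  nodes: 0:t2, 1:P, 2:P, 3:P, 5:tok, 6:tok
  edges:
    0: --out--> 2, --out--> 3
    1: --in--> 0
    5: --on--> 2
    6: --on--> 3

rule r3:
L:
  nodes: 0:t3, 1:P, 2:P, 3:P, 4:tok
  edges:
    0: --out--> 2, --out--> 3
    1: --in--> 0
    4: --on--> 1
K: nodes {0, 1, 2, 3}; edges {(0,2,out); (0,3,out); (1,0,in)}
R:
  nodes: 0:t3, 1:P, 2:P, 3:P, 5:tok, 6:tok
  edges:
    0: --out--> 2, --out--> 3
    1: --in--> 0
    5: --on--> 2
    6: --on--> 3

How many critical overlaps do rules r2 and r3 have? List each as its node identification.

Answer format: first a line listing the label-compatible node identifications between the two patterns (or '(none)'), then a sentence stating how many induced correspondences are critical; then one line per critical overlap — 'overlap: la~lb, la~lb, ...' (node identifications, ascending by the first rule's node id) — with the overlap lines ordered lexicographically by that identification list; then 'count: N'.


label-compatible node identifications between L(r2) and L(r3): 1~1, 1~2, 1~3, 2~1, 2~2, 2~3, 3~1, 3~2, 3~3, 4~4
7 of the induced correspondences are critical overlaps of r2 and r3.
overlap: 1~1, 2~2, 3~3, 4~4
overlap: 1~1, 2~2, 4~4
overlap: 1~1, 2~3, 3~2, 4~4
overlap: 1~1, 2~3, 4~4
overlap: 1~1, 3~2, 4~4
overlap: 1~1, 3~3, 4~4
overlap: 1~1, 4~4
count: 7


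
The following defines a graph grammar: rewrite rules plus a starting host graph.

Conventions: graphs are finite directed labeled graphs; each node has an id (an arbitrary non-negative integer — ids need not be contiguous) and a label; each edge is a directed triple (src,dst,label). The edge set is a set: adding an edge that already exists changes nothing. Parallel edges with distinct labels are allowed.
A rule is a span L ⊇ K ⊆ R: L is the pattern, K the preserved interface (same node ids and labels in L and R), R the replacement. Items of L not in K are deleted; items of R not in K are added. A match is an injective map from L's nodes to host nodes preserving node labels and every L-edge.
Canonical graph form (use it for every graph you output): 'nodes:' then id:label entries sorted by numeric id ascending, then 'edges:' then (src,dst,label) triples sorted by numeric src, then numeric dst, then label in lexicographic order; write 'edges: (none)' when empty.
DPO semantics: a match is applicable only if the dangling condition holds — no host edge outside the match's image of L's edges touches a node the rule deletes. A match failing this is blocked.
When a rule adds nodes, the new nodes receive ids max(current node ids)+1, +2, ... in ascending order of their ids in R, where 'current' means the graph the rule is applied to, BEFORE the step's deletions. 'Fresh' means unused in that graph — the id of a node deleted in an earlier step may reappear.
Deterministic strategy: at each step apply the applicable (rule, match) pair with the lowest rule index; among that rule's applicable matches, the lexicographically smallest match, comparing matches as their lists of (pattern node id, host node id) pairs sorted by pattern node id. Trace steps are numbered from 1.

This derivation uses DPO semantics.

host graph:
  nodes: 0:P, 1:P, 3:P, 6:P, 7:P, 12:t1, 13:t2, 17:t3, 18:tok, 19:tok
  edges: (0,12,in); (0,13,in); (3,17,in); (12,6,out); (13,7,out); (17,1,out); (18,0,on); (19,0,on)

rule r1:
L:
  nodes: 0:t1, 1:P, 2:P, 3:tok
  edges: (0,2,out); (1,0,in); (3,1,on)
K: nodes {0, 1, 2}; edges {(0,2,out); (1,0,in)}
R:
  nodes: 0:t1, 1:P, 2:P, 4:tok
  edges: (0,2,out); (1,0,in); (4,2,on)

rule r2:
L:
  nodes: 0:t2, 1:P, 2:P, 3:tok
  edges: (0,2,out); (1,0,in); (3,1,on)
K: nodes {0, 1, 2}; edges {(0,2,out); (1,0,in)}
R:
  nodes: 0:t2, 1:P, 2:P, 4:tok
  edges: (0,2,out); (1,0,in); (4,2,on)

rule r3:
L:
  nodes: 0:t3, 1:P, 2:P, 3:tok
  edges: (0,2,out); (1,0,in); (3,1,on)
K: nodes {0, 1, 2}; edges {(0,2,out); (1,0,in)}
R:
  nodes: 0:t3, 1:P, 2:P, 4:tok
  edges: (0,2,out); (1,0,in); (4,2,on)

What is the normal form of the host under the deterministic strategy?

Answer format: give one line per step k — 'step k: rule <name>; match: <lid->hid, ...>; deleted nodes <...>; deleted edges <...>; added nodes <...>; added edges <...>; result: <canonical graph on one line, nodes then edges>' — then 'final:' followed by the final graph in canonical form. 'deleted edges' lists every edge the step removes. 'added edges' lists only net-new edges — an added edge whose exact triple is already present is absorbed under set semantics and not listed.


step 1: rule r1; match: 0->12, 1->0, 2->6, 3->18; deleted nodes 18; deleted edges (18,0,on); added nodes 20; added edges (20,6,on); result: nodes: 0:P, 1:P, 3:P, 6:P, 7:P, 12:t1, 13:t2, 17:t3, 19:tok, 20:tok edges: (0,12,in); (0,13,in); (3,17,in); (12,6,out); (13,7,out); (17,1,out); (19,0,on); (20,6,on)
step 2: rule r1; match: 0->12, 1->0, 2->6, 3->19; deleted nodes 19; deleted edges (19,0,on); added nodes 21; added edges (21,6,on); result: nodes: 0:P, 1:P, 3:P, 6:P, 7:P, 12:t1, 13:t2, 17:t3, 20:tok, 21:tok edges: (0,12,in); (0,13,in); (3,17,in); (12,6,out); (13,7,out); (17,1,out); (20,6,on); (21,6,on)
final:
nodes: 0:P, 1:P, 3:P, 6:P, 7:P, 12:t1, 13:t2, 17:t3, 20:tok, 21:tok
edges: (0,12,in); (0,13,in); (3,17,in); (12,6,out); (13,7,out); (17,1,out); (20,6,on); (21,6,on)


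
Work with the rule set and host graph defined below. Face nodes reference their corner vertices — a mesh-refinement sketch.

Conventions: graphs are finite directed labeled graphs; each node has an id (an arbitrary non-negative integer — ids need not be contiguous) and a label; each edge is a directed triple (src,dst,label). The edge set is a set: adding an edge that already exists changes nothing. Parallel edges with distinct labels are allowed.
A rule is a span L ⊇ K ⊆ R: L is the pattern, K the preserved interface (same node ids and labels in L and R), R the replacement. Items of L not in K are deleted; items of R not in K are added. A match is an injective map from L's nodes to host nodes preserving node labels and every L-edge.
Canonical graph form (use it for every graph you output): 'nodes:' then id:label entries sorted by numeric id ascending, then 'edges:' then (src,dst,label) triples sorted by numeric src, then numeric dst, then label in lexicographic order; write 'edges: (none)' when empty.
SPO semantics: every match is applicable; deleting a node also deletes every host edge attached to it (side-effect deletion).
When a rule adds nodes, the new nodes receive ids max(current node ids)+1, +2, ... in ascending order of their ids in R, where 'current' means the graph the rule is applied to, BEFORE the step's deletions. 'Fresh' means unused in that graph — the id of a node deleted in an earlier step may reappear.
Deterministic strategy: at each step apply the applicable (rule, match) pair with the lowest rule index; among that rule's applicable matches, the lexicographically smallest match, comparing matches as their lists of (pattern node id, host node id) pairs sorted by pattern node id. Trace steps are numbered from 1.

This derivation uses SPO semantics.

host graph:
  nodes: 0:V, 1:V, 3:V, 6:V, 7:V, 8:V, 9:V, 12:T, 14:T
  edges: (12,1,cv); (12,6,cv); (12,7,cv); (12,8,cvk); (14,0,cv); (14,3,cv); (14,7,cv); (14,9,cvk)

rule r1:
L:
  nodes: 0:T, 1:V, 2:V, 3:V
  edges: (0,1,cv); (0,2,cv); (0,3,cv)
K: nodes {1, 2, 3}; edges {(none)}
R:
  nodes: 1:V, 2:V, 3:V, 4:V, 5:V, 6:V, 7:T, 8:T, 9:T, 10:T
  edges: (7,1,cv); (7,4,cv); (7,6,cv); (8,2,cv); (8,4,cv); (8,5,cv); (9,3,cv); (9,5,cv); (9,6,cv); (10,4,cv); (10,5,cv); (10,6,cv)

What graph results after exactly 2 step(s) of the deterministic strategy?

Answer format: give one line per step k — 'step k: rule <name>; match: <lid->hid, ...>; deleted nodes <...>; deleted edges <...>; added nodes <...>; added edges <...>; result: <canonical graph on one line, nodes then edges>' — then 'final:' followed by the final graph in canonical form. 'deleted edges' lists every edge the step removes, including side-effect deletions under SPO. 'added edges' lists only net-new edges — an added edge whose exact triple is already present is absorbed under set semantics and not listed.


step 1: rule r1; match: 0->12, 1->1, 2->6, 3->7; deleted nodes 12; deleted edges (12,1,cv); (12,6,cv); (12,7,cv); (12,8,cvk); added nodes 15, 16, 17, 18, 19, 20, 21; added edges (18,1,cv); (18,15,cv); (18,17,cv); (19,6,cv); (19,15,cv); (19,16,cv); (20,7,cv); (20,16,cv); (20,17,cv); (21,15,cv); (21,16,cv); (21,17,cv); result: nodes: 0:V, 1:V, 3:V, 6:V, 7:V, 8:V, 9:V, 14:T, 15:V, 16:V, 17:V, 18:T, 19:T, 20:T, 21:T edges: (14,0,cv); (14,3,cv); (14,7,cv); (14,9,cvk); (18,1,cv); (18,15,cv); (18,17,cv); (19,6,cv); (19,15,cv); (19,16,cv); (20,7,cv); (20,16,cv); (20,17,cv); (21,15,cv); (21,16,cv); (21,17,cv)
step 2: rule r1; match: 0->14, 1->0, 2->3, 3->7; deleted nodes 14; deleted edges (14,0,cv); (14,3,cv); (14,7,cv); (14,9,cvk); added nodes 22, 23, 24, 25, 26, 27, 28; added edges (25,0,cv); (25,22,cv); (25,24,cv); (26,3,cv); (26,22,cv); (26,23,cv); (27,7,cv); (27,23,cv); (27,24,cv); (28,22,cv); (28,23,cv); (28,24,cv); result: nodes: 0:V, 1:V, 3:V, 6:V, 7:V, 8:V, 9:V, 15:V, 16:V, 17:V, 18:T, 19:T, 20:T, 21:T, 22:V, 23:V, 24:V, 25:T, 26:T, 27:T, 28:T edges: (18,1,cv); (18,15,cv); (18,17,cv); (19,6,cv); (19,15,cv); (19,16,cv); (20,7,cv); (20,16,cv); (20,17,cv); (21,15,cv); (21,16,cv); (21,17,cv); (25,0,cv); (25,22,cv); (25,24,cv); (26,3,cv); (26,22,cv); (26,23,cv); (27,7,cv); (27,23,cv); (27,24,cv); (28,22,cv); (28,23,cv); (28,24,cv)
final:
nodes: 0:V, 1:V, 3:V, 6:V, 7:V, 8:V, 9:V, 15:V, 16:V, 17:V, 18:T, 19:T, 20:T, 21:T, 22:V, 23:V, 24:V, 25:T, 26:T, 27:T, 28:T
edges: (18,1,cv); (18,15,cv); (18,17,cv); (19,6,cv); (19,15,cv); (19,16,cv); (20,7,cv); (20,16,cv); (20,17,cv); (21,15,cv); (21,16,cv); (21,17,cv); (25,0,cv); (25,22,cv); (25,24,cv); (26,3,cv); (26,22,cv); (26,23,cv); (27,7,cv); (27,23,cv); (27,24,cv); (28,22,cv); (28,23,cv); (28,24,cv)


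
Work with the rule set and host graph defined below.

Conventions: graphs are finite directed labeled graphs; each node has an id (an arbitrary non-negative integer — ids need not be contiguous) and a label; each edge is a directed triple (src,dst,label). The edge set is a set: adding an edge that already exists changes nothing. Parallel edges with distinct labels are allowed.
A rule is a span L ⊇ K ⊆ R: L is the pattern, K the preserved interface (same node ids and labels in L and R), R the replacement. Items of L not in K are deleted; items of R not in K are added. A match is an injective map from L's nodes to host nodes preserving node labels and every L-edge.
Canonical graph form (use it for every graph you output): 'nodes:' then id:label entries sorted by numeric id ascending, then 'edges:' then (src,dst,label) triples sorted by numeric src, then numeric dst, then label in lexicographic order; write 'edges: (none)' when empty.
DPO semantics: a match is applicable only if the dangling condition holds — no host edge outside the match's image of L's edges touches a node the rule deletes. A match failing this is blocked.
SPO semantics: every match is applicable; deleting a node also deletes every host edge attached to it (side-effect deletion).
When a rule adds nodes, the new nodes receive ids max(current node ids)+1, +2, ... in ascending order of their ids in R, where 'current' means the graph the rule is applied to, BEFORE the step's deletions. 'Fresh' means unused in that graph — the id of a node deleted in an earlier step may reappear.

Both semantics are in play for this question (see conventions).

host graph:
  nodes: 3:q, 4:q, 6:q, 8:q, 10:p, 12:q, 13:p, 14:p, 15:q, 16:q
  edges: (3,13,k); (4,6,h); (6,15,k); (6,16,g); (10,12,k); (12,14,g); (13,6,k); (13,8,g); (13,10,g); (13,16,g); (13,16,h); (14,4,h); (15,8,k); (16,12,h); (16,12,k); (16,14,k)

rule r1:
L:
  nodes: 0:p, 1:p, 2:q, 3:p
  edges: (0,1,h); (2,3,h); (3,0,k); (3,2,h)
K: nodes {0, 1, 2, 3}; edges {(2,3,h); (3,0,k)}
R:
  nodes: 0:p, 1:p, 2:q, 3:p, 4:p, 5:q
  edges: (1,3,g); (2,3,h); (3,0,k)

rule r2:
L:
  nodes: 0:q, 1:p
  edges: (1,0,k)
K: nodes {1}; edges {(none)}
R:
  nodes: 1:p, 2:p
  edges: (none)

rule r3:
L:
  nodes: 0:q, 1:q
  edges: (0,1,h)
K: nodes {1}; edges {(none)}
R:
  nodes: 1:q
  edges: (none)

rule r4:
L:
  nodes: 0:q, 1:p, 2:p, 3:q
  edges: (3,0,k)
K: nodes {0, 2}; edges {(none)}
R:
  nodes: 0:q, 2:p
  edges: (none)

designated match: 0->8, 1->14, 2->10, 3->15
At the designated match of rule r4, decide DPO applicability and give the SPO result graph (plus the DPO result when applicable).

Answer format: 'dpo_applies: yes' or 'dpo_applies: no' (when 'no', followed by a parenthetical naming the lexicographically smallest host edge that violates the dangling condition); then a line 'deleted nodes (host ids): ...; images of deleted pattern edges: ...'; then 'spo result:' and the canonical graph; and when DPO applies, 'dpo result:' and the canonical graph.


dpo_applies: no
(the rule deletes node 15, which keeps host edge (6,15,k) outside the match image — the dangling condition fails, DPO blocks; SPO proceeds and side-deletes such edges)
deleted nodes (host ids): 14, 15; images of deleted pattern edges: (15,8,k)
spo result:
nodes: 3:q, 4:q, 6:q, 8:q, 10:p, 12:q, 13:p, 16:q
edges: (3,13,k); (4,6,h); (6,16,g); (10,12,k); (13,6,k); (13,8,g); (13,10,g); (13,16,g); (13,16,h); (16,12,h); (16,12,k)


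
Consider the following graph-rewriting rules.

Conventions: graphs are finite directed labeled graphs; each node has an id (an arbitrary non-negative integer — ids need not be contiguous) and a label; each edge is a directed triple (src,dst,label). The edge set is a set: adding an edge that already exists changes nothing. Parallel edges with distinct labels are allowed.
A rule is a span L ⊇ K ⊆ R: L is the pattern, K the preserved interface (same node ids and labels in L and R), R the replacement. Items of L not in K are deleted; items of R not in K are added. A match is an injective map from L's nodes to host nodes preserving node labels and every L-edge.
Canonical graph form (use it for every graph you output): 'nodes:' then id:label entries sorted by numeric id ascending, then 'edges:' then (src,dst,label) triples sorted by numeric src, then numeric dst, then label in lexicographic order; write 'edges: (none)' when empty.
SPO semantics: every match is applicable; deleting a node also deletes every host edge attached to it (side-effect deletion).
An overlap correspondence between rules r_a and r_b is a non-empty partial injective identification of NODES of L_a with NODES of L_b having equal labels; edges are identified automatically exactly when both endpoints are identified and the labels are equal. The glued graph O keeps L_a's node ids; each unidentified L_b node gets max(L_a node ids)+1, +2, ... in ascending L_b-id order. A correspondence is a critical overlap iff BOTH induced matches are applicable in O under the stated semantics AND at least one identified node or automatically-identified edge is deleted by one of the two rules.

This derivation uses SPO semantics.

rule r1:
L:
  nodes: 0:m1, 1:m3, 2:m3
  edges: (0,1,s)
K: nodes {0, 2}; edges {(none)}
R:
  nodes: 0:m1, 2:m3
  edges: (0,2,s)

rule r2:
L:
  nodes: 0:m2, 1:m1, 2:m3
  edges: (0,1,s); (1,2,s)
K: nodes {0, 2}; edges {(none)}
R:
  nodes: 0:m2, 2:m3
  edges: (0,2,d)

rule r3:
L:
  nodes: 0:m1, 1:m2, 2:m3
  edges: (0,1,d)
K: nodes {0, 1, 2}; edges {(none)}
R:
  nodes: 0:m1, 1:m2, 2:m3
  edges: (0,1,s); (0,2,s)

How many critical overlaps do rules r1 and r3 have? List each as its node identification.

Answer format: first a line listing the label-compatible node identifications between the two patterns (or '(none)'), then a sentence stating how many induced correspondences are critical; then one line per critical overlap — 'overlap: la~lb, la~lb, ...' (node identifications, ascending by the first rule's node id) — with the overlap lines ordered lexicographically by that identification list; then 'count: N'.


label-compatible node identifications between L(r1) and L(r3): 0~0, 1~2, 2~2
2 of the induced correspondences are critical overlaps of r1 and r3.
overlap: 0~0, 1~2
overlap: 1~2
count: 2


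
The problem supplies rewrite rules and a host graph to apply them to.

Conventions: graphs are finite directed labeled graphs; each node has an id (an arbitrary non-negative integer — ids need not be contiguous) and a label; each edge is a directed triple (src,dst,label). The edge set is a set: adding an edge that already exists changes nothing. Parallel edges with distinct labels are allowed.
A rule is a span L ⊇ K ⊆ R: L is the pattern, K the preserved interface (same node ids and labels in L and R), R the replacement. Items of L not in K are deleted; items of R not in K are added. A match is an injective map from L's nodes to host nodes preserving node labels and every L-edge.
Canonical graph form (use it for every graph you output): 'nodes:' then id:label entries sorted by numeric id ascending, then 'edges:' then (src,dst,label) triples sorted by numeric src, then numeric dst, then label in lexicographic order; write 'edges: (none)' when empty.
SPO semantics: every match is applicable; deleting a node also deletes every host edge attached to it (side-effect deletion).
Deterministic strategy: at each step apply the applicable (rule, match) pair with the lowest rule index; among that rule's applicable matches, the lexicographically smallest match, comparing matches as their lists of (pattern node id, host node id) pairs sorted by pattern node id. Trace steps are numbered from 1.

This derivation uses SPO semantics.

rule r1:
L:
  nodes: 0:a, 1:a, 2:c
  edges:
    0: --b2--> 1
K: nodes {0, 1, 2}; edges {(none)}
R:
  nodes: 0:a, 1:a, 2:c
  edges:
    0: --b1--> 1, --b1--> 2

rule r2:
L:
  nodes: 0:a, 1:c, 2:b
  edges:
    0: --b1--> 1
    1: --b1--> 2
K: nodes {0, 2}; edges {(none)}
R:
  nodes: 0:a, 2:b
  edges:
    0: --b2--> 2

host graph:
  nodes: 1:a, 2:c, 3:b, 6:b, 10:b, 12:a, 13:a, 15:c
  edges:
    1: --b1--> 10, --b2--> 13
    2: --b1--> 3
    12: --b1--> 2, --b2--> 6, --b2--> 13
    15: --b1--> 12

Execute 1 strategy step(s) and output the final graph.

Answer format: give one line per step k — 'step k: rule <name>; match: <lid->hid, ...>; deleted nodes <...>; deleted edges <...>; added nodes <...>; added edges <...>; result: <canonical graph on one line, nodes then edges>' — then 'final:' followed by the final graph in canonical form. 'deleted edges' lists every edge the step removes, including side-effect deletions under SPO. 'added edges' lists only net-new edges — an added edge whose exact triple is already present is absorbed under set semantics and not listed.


step 1: rule r1; match: 0->1, 1->13, 2->2; deleted nodes (none); deleted edges (1,13,b2); added nodes (none); added edges (1,2,b1); (1,13,b1); result: nodes: 1:a, 2:c, 3:b, 6:b, 10:b, 12:a, 13:a, 15:c edges: (1,2,b1); (1,10,b1); (1,13,b1); (2,3,b1); (12,2,b1); (12,6,b2); (12,13,b2); (15,12,b1)
final:
nodes: 1:a, 2:c, 3:b, 6:b, 10:b, 12:a, 13:a, 15:c
edges: (1,2,b1); (1,10,b1); (1,13,b1); (2,3,b1); (12,2,b1); (12,6,b2); (12,13,b2); (15,12,b1)


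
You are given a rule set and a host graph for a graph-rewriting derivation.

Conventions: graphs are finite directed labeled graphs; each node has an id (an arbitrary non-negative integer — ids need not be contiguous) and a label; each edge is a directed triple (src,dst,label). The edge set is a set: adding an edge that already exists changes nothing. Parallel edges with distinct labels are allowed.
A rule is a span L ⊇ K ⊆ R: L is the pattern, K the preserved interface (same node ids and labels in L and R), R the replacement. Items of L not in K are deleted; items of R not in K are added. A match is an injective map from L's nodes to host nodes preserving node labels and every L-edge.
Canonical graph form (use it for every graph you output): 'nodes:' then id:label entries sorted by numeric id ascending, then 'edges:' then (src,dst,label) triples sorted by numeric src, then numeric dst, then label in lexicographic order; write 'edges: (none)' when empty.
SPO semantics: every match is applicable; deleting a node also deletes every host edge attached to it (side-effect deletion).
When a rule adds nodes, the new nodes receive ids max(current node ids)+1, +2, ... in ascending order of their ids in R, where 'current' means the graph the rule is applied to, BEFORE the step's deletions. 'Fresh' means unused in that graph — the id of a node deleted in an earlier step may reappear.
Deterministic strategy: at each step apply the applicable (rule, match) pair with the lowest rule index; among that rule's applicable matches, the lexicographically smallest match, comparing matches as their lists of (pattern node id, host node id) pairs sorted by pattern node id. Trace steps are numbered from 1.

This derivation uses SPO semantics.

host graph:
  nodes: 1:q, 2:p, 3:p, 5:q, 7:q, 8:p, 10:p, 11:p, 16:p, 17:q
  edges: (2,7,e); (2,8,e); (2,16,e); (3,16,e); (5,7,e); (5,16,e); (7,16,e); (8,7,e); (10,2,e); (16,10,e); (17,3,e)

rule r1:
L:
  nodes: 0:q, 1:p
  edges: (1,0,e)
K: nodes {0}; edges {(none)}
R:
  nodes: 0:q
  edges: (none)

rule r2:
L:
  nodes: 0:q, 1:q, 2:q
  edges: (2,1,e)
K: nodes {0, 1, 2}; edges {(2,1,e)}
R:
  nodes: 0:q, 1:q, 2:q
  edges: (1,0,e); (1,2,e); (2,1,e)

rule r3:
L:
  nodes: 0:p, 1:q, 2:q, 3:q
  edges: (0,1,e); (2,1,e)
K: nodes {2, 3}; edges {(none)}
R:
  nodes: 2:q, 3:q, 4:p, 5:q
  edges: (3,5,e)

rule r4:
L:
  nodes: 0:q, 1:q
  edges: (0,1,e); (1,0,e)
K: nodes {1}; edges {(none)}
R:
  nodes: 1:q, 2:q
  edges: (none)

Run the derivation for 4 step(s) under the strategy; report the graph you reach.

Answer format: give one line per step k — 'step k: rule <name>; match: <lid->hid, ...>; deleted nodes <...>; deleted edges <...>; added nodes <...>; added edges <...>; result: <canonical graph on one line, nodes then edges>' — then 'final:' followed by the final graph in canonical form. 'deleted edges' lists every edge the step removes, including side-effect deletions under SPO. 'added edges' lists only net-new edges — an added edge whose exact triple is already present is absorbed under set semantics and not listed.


step 1: rule r1; match: 0->7, 1->2; deleted nodes 2; deleted edges (2,7,e); (2,8,e); (2,16,e); (10,2,e); added nodes (none); added edges (none); result: nodes: 1:q, 3:p, 5:q, 7:q, 8:p, 10:p, 11:p, 16:p, 17:q edges: (3,16,e); (5,7,e); (5,16,e); (7,16,e); (8,7,e); (16,10,e); (17,3,e)
step 2: rule r1; match: 0->7, 1->8; deleted nodes 8; deleted edges (8,7,e); added nodes (none); added edges (none); result: nodes: 1:q, 3:p, 5:q, 7:q, 10:p, 11:p, 16:p, 17:q edges: (3,16,e); (5,7,e); (5,16,e); (7,16,e); (16,10,e); (17,3,e)
step 3: rule r2; match: 0->1, 1->7, 2->5; deleted nodes (none); deleted edges (none); added nodes (none); added edges (7,1,e); (7,5,e); result: nodes: 1:q, 3:p, 5:q, 7:q, 10:p, 11:p, 16:p, 17:q edges: (3,16,e); (5,7,e); (5,16,e); (7,1,e); (7,5,e); (7,16,e); (16,10,e); (17,3,e)
step 4: rule r2; match: 0->1, 1->5, 2->7; deleted nodes (none); deleted edges (none); added nodes (none); added edges (5,1,e); result: nodes: 1:q, 3:p, 5:q, 7:q, 10:p, 11:p, 16:p, 17:q edges: (3,16,e); (5,1,e); (5,7,e); (5,16,e); (7,1,e); (7,5,e); (7,16,e); (16,10,e); (17,3,e)
final:
nodes: 1:q, 3:p, 5:q, 7:q, 10:p, 11:p, 16:p, 17:q
edges: (3,16,e); (5,1,e); (5,7,e); (5,16,e); (7,1,e); (7,5,e); (7,16,e); (16,10,e); (17,3,e)


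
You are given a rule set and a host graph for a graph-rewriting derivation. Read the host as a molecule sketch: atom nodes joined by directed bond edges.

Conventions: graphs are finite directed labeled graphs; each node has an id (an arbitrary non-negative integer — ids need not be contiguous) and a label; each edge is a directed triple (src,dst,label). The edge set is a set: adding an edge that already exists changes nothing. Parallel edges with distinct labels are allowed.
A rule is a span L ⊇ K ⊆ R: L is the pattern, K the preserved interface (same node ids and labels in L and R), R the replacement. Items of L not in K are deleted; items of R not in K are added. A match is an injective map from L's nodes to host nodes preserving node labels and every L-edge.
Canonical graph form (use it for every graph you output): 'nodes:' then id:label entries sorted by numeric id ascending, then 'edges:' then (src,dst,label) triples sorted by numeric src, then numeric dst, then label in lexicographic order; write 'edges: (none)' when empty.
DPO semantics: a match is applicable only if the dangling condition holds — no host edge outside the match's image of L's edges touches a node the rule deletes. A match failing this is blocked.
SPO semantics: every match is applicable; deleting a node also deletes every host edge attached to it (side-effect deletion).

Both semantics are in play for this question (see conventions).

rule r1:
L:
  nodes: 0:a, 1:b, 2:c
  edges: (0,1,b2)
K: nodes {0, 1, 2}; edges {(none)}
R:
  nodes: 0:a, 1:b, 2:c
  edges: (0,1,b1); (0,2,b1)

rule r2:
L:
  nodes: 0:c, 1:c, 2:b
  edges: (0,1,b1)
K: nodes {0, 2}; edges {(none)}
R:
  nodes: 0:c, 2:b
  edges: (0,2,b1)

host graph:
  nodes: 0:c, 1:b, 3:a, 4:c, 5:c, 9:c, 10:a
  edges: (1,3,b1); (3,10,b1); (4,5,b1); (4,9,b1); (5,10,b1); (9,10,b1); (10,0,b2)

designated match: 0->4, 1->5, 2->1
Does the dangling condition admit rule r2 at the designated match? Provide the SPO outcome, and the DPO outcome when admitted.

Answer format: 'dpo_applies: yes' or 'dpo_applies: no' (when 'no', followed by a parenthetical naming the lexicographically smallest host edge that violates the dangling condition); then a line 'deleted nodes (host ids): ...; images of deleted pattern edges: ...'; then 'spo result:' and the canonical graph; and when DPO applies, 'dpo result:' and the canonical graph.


dpo_applies: no
(the rule deletes node 5, which keeps host edge (5,10,b1) outside the match image — the dangling condition fails, DPO blocks; SPO proceeds and side-deletes such edges)
deleted nodes (host ids): 5; images of deleted pattern edges: (4,5,b1)
spo result:
nodes: 0:c, 1:b, 3:a, 4:c, 9:c, 10:a
edges: (1,3,b1); (3,10,b1); (4,1,b1); (4,9,b1); (9,10,b1); (10,0,b2)


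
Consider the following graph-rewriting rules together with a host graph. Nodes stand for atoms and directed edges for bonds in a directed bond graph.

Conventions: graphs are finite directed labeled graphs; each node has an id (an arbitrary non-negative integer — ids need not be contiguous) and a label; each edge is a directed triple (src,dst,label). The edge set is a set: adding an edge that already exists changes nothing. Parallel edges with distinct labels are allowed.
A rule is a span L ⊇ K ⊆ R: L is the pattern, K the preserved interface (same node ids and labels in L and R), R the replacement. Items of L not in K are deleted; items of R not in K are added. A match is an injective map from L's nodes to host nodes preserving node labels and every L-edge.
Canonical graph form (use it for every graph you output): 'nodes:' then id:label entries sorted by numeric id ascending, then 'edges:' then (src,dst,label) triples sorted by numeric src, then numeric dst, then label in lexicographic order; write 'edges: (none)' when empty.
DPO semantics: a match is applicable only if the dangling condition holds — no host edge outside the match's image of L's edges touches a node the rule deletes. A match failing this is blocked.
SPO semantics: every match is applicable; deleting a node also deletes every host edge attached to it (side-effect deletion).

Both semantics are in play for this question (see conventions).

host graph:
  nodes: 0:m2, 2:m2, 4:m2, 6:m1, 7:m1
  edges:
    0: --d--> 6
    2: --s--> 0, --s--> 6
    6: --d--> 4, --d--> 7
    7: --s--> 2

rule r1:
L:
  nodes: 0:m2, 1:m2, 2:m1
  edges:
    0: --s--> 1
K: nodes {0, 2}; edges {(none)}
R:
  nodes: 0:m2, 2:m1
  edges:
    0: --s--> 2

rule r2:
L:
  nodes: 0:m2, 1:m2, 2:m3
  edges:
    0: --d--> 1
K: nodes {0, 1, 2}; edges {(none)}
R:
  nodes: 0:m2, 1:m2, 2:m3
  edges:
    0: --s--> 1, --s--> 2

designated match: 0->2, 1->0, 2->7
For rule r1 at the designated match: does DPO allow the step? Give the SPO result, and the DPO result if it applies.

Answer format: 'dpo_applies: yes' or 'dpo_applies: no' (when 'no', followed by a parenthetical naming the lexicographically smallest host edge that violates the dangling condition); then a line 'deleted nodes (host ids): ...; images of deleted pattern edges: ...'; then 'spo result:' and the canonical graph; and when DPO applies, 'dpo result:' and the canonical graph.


dpo_applies: no
(the rule deletes node 0, which keeps host edge (0,6,d) outside the match image — the dangling condition fails, DPO blocks; SPO proceeds and side-deletes such edges)
deleted nodes (host ids): 0; images of deleted pattern edges: (2,0,s)
spo result:
nodes: 2:m2, 4:m2, 6:m1, 7:m1
edges: (2,6,s); (2,7,s); (6,4,d); (6,7,d); (7,2,s)


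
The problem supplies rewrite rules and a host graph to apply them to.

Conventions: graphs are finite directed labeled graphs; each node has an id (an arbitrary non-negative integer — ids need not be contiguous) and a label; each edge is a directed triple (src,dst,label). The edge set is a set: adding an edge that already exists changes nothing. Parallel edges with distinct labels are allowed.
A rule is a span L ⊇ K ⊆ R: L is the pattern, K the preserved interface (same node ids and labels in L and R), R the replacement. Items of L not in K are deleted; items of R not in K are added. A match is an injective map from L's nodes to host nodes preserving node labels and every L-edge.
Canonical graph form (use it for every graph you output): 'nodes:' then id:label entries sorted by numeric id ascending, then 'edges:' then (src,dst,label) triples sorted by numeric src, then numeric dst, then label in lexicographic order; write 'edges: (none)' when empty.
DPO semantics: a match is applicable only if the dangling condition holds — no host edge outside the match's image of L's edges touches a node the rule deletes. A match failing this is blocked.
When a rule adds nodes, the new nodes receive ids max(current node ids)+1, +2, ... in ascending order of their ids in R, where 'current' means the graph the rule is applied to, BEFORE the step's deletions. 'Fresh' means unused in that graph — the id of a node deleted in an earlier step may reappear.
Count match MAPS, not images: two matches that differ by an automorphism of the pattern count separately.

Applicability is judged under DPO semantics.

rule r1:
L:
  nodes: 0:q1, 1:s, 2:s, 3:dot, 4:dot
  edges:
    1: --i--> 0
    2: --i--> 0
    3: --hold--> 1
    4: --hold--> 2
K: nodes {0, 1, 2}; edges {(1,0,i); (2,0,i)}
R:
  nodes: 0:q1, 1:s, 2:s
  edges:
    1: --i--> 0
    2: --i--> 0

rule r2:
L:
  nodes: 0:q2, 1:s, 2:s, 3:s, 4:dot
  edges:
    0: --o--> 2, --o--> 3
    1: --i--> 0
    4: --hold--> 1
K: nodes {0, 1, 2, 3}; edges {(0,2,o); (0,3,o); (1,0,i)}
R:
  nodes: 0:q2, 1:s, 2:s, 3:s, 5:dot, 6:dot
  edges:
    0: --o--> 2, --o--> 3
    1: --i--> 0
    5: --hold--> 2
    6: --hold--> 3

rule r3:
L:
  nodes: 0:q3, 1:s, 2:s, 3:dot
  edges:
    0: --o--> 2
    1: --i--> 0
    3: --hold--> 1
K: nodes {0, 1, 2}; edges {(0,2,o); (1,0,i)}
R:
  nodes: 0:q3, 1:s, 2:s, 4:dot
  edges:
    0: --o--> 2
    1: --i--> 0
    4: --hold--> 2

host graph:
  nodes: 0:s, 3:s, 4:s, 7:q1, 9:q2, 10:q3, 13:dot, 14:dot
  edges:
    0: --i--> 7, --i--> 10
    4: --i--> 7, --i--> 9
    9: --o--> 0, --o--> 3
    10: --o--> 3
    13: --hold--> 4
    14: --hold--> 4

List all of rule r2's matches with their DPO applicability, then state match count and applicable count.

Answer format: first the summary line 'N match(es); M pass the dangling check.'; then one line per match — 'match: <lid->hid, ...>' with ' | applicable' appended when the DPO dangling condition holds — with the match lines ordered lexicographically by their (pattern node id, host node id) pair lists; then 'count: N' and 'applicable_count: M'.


4 match(es); 4 pass the dangling check.
match: 0->9, 1->4, 2->0, 3->3, 4->13 | applicable
match: 0->9, 1->4, 2->0, 3->3, 4->14 | applicable
match: 0->9, 1->4, 2->3, 3->0, 4->13 | applicable
match: 0->9, 1->4, 2->3, 3->0, 4->14 | applicable
count: 4
applicable_count: 4


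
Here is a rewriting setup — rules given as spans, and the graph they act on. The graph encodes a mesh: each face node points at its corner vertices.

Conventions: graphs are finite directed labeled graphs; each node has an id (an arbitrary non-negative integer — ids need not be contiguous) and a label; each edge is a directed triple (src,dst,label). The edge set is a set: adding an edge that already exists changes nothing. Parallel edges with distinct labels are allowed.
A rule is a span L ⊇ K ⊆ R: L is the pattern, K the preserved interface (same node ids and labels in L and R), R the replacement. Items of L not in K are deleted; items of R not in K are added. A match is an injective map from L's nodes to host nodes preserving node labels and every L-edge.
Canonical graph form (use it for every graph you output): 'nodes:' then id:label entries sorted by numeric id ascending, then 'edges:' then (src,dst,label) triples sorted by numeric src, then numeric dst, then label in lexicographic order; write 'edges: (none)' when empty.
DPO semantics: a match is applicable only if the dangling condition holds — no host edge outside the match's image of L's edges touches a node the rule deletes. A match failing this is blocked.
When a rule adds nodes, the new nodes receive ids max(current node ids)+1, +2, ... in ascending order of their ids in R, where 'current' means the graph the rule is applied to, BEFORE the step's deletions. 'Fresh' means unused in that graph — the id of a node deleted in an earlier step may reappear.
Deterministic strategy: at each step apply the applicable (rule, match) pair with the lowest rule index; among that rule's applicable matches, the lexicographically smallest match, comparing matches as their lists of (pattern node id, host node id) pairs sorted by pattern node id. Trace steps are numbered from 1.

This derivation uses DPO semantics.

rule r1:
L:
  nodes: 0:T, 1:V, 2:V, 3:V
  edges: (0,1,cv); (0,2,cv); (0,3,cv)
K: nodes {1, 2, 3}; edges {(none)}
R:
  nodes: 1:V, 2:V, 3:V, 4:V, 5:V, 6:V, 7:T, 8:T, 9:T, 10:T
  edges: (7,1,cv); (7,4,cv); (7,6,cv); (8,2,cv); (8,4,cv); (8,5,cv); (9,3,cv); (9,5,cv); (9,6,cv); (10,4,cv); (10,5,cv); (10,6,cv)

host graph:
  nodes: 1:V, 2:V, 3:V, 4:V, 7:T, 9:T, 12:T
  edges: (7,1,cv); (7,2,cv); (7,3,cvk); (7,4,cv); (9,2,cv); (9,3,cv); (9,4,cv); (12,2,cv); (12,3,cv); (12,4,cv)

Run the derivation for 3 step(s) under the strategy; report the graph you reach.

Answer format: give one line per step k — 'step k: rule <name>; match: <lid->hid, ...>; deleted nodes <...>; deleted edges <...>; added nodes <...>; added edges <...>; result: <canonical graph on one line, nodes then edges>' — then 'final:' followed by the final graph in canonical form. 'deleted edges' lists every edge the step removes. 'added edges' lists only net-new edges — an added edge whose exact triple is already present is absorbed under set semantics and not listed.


step 1: rule r1; match: 0->9, 1->2, 2->3, 3->4; deleted nodes 9; deleted edges (9,2,cv); (9,3,cv); (9,4,cv); added nodes 13, 14, 15, 16, 17, 18, 19; added edges (16,2,cv); (16,13,cv); (16,15,cv); (17,3,cv); (17,13,cv); (17,14,cv); (18,4,cv); (18,14,cv); (18,15,cv); (19,13,cv); (19,14,cv); (19,15,cv); result: nodes: 1:V, 2:V, 3:V, 4:V, 7:T, 12:T, 13:V, 14:V, 15:V, 16:T, 17:T, 18:T, 19:T edges: (7,1,cv); (7,2,cv); (7,3,cvk); (7,4,cv); (12,2,cv); (12,3,cv); (12,4,cv); (16,2,cv); (16,13,cv); (16,15,cv); (17,3,cv); (17,13,cv); (17,14,cv); (18,4,cv); (18,14,cv); (18,15,cv); (19,13,cv); (19,14,cv); (19,15,cv)
step 2: rule r1; match: 0->12, 1->2, 2->3, 3->4; deleted nodes 12; deleted edges (12,2,cv); (12,3,cv); (12,4,cv); added nodes 20, 21, 22, 23, 24, 25, 26; added edges (23,2,cv); (23,20,cv); (23,22,cv); (24,3,cv); (24,20,cv); (24,21,cv); (25,4,cv); (25,21,cv); (25,22,cv); (26,20,cv); (26,21,cv); (26,22,cv); result: nodes: 1:V, 2:V, 3:V, 4:V, 7:T, 13:V, 14:V, 15:V, 16:T, 17:T, 18:T, 19:T, 20:V, 21:V, 22:V, 23:T, 24:T, 25:T, 26:T edges: (7,1,cv); (7,2,cv); (7,3,cvk); (7,4,cv); (16,2,cv); (16,13,cv); (16,15,cv); (17,3,cv); (17,13,cv); (17,14,cv); (18,4,cv); (18,14,cv); (18,15,cv); (19,13,cv); (19,14,cv); (19,15,cv); (23,2,cv); (23,20,cv); (23,22,cv); (24,3,cv); (24,20,cv); (24,21,cv); (25,4,cv); (25,21,cv); (25,22,cv); (26,20,cv); (26,21,cv); (26,22,cv)
step 3: rule r1; match: 0->16, 1->2, 2->13, 3->15; deleted nodes 16; deleted edges (16,2,cv); (16,13,cv); (16,15,cv); added nodes 27, 28, 29, 30, 31, 32, 33; added edges (30,2,cv); (30,27,cv); (30,29,cv); (31,13,cv); (31,27,cv); (31,28,cv); (32,15,cv); (32,28,cv); (32,29,cv); (33,27,cv); (33,28,cv); (33,29,cv); result: nodes: 1:V, 2:V, 3:V, 4:V, 7:T, 13:V, 14:V, 15:V, 17:T, 18:T, 19:T, 20:V, 21:V, 22:V, 23:T, 24:T, 25:T, 26:T, 27:V, 28:V, 29:V, 30:T, 31:T, 32:T, 33:T edges: (7,1,cv); (7,2,cv); (7,3,cvk); (7,4,cv); (17,3,cv); (17,13,cv); (17,14,cv); (18,4,cv); (18,14,cv); (18,15,cv); (19,13,cv); (19,14,cv); (19,15,cv); (23,2,cv); (23,20,cv); (23,22,cv); (24,3,cv); (24,20,cv); (24,21,cv); (25,4,cv); (25,21,cv); (25,22,cv); (26,20,cv); (26,21,cv); (26,22,cv); (30,2,cv); (30,27,cv); (30,29,cv); (31,13,cv); (31,27,cv); (31,28,cv); (32,15,cv); (32,28,cv); (32,29,cv); (33,27,cv); (33,28,cv); (33,29,cv)
final:
nodes: 1:V, 2:V, 3:V, 4:V, 7:T, 13:V, 14:V, 15:V, 17:T, 18:T, 19:T, 20:V, 21:V, 22:V, 23:T, 24:T, 25:T, 26:T, 27:V, 28:V, 29:V, 30:T, 31:T, 32:T, 33:T
edges: (7,1,cv); (7,2,cv); (7,3,cvk); (7,4,cv); (17,3,cv); (17,13,cv); (17,14,cv); (18,4,cv); (18,14,cv); (18,15,cv); (19,13,cv); (19,14,cv); (19,15,cv); (23,2,cv); (23,20,cv); (23,22,cv); (24,3,cv); (24,20,cv); (24,21,cv); (25,4,cv); (25,21,cv); (25,22,cv); (26,20,cv); (26,21,cv); (26,22,cv); (30,2,cv); (30,27,cv); (30,29,cv); (31,13,cv); (31,27,cv); (31,28,cv); (32,15,cv); (32,28,cv); (32,29,cv); (33,27,cv); (33,28,cv); (33,29,cv)
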